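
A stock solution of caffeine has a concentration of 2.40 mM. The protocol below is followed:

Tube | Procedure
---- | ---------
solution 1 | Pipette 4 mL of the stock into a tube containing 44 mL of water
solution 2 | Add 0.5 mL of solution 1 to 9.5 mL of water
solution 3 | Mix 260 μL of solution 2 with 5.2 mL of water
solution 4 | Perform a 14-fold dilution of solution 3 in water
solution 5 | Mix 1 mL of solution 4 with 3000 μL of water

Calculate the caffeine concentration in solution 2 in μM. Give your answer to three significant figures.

10.0 μM

Step 1: 4 mL + 44 mL = 48 mL total → factor 48/4 = 12
Step 2: 0.5 mL + 9.5 mL = 10 mL total → factor 10/0.5 = 20
Dilution factor through solution 2 = 12 × 20 = 240
[solution 2] = 2.40 mM / 240 = 0.01000 mM = 10.0 μM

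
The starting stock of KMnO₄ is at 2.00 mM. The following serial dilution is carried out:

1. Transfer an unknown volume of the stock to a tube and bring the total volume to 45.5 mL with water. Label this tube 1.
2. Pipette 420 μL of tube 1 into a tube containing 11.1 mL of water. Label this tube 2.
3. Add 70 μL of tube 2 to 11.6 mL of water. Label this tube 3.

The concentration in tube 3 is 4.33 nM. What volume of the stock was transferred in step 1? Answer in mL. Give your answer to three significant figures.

0.450 mL

Step 1: v brought to 45.5 mL → factor = 45.5 mL/v
Step 2: 420 μL + 11.1 mL = 11520 μL total → factor 11520/420 = 27.429
Step 3: 70 μL + 11.6 mL = 11670 μL total → factor 11670/70 = 166.71
Product of known-step factors = 4572.7
Overall factor = 2.00 mM / (4.33 nM) = 4.6189 × 10^5
Step-1 factor = 4.6189 × 10^5 / 4572.7 = 101.01
v = 45.5 mL / 101.01 = 0.450 mL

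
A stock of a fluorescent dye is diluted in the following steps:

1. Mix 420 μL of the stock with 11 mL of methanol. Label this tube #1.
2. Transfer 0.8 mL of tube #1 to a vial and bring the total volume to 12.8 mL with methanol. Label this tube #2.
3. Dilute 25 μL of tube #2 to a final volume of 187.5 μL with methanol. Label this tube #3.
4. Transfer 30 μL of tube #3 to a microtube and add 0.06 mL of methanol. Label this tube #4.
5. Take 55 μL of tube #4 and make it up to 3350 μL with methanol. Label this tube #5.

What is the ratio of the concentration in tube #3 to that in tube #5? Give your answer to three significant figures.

183

Step 1: 420 μL + 11 mL = 11420 μL total → factor 11420/420 = 27.19
Step 2: 0.8 mL brought to 12.8 mL → factor 12.8/0.8 = 16
Step 3: 25 μL brought to 187.5 μL → factor 187.5/25 = 7.5
Step 4: 30 μL + 0.06 mL = 90 μL total → factor 90/30 = 3
Step 5: 55 μL brought to 3350 μL → factor 3350/55 = 60.909
Dilution factor to tube #3 = 3262.9; to tube #5 = 5.9621 × 10^5
[tube #3]/[tube #5] = (factor to tube #5)/(factor to tube #3) = 5.9621 × 10^5/3262.9 = 183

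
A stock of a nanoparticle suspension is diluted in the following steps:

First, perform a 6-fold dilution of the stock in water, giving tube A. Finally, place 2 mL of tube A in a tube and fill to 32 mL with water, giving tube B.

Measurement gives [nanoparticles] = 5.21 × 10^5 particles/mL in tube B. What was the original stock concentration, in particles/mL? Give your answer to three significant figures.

Step 1: 6-fold → factor 6
Step 2: 2 mL brought to 32 mL → factor 32/2 = 16
Overall dilution factor = 6 × 16 = 96
Stock = 5.21 × 10^5 particles/mL × 96 = 5.00 × 10^7 particles/mL

5.00 × 10^7 particles/mL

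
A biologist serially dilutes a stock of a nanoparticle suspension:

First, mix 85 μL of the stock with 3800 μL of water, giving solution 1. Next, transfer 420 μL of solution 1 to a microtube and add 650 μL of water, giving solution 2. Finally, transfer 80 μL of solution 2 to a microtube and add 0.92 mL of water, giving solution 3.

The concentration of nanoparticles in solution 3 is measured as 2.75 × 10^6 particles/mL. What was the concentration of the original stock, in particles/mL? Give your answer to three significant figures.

Step 1: 85 μL + 3800 μL = 3885 μL total → factor 3885/85 = 45.706
Step 2: 420 μL + 650 μL = 1070 μL total → factor 1070/420 = 2.5476
Step 3: 80 μL + 0.92 mL = 1000 μL total → factor 1000/80 = 12.5
Overall dilution factor = 45.706 × 2.5476 × 12.5 = 1455.5
Stock = 2.75 × 10^6 particles/mL × 1455.5 = 4.00 × 10^9 particles/mL

4.00 × 10^9 particles/mL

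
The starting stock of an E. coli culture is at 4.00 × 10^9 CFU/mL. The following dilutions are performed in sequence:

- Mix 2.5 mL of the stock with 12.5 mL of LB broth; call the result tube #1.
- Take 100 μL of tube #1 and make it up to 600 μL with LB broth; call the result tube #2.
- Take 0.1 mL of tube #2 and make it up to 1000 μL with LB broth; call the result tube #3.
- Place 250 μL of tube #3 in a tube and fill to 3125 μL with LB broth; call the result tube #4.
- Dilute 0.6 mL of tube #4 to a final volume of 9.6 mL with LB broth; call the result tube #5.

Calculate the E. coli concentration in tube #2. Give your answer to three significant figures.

Step 1: 2.5 mL + 12.5 mL = 15 mL total → factor 15/2.5 = 6
Step 2: 100 μL brought to 600 μL → factor 600/100 = 6
Dilution factor through tube #2 = 6 × 6 = 36
[tube #2] = 4.00 × 10^9 CFU/mL / 36 = 1.11 × 10^8 CFU/mL

1.11 × 10^8 CFU/mL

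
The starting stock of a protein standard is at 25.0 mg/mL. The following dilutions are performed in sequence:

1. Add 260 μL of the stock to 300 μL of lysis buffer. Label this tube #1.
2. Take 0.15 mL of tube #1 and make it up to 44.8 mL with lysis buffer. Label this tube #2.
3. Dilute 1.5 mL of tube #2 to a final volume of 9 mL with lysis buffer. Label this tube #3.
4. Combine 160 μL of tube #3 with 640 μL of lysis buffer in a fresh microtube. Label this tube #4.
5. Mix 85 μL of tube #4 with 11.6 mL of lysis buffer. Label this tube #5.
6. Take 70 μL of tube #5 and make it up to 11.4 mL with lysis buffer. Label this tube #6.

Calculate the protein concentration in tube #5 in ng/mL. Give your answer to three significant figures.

Step 1: 260 μL + 300 μL = 560 μL total → factor 560/260 = 2.1538
Step 2: 0.15 mL brought to 44.8 mL → factor 44.8/0.15 = 298.67
Step 3: 1.5 mL brought to 9 mL → factor 9/1.5 = 6
Step 4: 160 μL + 640 μL = 800 μL total → factor 800/160 = 5
Step 5: 85 μL + 11.6 mL = 11685 μL total → factor 11685/85 = 137.47
Dilution factor through tube #5 = 2.1538 × 298.67 × 6 × 5 × 137.47 = 2.653 × 10^6
[tube #5] = 25.0 mg/mL / 2.653 × 10^6 = 9.423 × 10^-6 mg/mL = 9.42 ng/mL

9.42 ng/mL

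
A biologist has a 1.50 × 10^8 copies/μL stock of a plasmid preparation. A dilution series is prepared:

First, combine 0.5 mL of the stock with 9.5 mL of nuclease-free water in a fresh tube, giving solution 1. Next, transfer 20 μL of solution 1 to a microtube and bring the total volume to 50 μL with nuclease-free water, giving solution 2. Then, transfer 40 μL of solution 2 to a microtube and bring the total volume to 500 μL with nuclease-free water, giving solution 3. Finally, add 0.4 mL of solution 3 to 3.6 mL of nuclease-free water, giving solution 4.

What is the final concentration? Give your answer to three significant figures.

2.40 × 10^4 copies/μL

Step 1: 0.5 mL + 9.5 mL = 10 mL total → factor 10/0.5 = 20
Step 2: 20 μL brought to 50 μL → factor 50/20 = 2.5
Step 3: 40 μL brought to 500 μL → factor 500/40 = 12.5
Step 4: 0.4 mL + 3.6 mL = 4 mL total → factor 4/0.4 = 10
Overall dilution factor = 20 × 2.5 × 12.5 × 10 = 6250
Final = 1.50 × 10^8 copies/μL / 6250 = 2.40 × 10^4 copies/μL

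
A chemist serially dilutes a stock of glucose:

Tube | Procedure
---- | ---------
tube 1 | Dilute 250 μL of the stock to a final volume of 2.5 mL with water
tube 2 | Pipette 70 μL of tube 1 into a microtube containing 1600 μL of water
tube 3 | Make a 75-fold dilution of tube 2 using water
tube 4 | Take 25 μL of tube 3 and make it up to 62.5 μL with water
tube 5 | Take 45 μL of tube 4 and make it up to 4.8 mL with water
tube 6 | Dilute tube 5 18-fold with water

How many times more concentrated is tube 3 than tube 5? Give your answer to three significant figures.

267

Step 1: 250 μL brought to 2.5 mL → factor 2500/250 = 10
Step 2: 70 μL + 1600 μL = 1670 μL total → factor 1670/70 = 23.857
Step 3: 75-fold → factor 75
Step 4: 25 μL brought to 62.5 μL → factor 62.5/25 = 2.5
Step 5: 45 μL brought to 4.8 mL → factor 4800/45 = 106.67
Dilution factor to tube 3 = 17893; to tube 5 = 4.7714 × 10^6
[tube 3]/[tube 5] = (factor to tube 5)/(factor to tube 3) = 4.7714 × 10^6/17893 = 267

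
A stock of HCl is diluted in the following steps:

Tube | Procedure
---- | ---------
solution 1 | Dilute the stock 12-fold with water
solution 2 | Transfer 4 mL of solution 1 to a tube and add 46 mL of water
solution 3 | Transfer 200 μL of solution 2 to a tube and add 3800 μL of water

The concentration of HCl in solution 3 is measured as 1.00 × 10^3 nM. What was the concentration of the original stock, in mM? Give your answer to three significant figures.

3.00 mM

Step 1: 12-fold → factor 12
Step 2: 4 mL + 46 mL = 50 mL total → factor 50/4 = 12.5
Step 3: 200 μL + 3800 μL = 4000 μL total → factor 4000/200 = 20
Overall dilution factor = 12 × 12.5 × 20 = 3000
Stock = 1.00 × 10^3 nM × 3000 = 3.000 × 10^6 nM = 3.00 mM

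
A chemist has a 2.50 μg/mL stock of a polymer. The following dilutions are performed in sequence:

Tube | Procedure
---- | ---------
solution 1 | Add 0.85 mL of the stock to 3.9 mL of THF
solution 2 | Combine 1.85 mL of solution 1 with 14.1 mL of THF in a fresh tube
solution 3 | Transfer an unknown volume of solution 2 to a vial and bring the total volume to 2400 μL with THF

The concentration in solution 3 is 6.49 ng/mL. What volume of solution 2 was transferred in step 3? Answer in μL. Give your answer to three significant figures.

Step 1: 0.85 mL + 3.9 mL = 4.75 mL total → factor 4.75/0.85 = 5.5882
Step 2: 1.85 mL + 14.1 mL = 15.95 mL total → factor 15.95/1.85 = 8.6216
Step 3: v brought to 2400 μL → factor = 2400 μL/v
Product of known-step factors = 48.18
Overall factor = 2.50 μg/mL / (6.49 ng/mL) = 385.21
Step-3 factor = 385.21 / 48.18 = 7.9952
v = 2400 μL / 7.9952 = 300 μL

300 μL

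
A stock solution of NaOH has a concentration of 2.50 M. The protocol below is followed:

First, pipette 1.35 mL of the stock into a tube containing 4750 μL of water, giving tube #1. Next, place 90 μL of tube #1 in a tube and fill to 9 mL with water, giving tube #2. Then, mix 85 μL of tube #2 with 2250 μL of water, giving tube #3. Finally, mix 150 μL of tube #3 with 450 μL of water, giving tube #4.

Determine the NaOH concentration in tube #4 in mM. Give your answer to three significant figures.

0.0504 mM

Step 1: 1.35 mL + 4750 μL = 6.1 mL total → factor 6.1/1.35 = 4.5185
Step 2: 90 μL brought to 9 mL → factor 9000/90 = 100
Step 3: 85 μL + 2250 μL = 2335 μL total → factor 2335/85 = 27.471
Step 4: 150 μL + 450 μL = 600 μL total → factor 600/150 = 4
Overall dilution factor = 4.5185 × 100 × 27.471 × 4 = 49651
Final = 2.50 M / 49651 = 5.035 × 10^-5 M = 0.0504 mM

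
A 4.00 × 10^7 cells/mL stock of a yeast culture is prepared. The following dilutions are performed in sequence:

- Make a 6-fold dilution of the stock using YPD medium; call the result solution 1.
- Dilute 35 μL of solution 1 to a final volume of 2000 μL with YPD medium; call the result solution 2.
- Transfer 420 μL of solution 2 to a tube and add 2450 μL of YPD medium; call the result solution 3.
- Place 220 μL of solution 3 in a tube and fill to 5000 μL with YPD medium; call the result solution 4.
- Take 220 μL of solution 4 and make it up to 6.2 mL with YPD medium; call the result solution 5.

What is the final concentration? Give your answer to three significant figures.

26.7 cells/mL

Step 1: 6-fold → factor 6
Step 2: 35 μL brought to 2000 μL → factor 2000/35 = 57.143
Step 3: 420 μL + 2450 μL = 2870 μL total → factor 2870/420 = 6.8333
Step 4: 220 μL brought to 5000 μL → factor 5000/220 = 22.727
Step 5: 220 μL brought to 6.2 mL → factor 6200/220 = 28.182
Overall dilution factor = 6 × 57.143 × 6.8333 × 22.727 × 28.182 = 1.5006 × 10^6
Final = 4.00 × 10^7 cells/mL / 1.5006 × 10^6 = 26.7 cells/mL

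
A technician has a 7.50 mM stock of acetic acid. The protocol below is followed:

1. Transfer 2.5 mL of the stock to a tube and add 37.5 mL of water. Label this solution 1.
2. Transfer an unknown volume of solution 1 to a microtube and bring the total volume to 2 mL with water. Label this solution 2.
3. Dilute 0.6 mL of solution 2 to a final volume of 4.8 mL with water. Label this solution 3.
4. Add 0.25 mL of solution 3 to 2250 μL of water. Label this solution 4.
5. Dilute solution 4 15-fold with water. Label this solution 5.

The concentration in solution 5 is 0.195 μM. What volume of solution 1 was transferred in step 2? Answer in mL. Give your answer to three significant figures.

Step 1: 2.5 mL + 37.5 mL = 40 mL total → factor 40/2.5 = 16
Step 2: v brought to 2 mL → factor = 2 mL/v
Step 3: 0.6 mL brought to 4.8 mL → factor 4.8/0.6 = 8
Step 4: 0.25 mL + 2250 μL = 2.5 mL total → factor 2.5/0.25 = 10
Step 5: 15-fold → factor 15
Product of known-step factors = 19200
Overall factor = 7.50 mM / (0.195 μM) = 38462
Step-2 factor = 38462 / 19200 = 2.0032
v = 2 mL / 2.0032 = 0.998 mL

0.998 mL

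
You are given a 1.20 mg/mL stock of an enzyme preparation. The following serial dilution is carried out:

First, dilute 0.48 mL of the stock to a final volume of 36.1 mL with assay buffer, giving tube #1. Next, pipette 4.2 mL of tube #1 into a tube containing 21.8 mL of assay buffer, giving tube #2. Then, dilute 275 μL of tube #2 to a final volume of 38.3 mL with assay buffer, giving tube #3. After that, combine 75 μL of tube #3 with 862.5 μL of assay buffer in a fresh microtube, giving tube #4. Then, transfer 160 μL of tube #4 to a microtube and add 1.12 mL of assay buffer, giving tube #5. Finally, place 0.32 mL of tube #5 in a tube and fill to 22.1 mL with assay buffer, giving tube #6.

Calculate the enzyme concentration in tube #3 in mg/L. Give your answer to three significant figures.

0.0185 mg/L

Step 1: 0.48 mL brought to 36.1 mL → factor 36.1/0.48 = 75.208
Step 2: 4.2 mL + 21.8 mL = 26 mL total → factor 26/4.2 = 6.1905
Step 3: 275 μL brought to 38.3 mL → factor 38300/275 = 139.27
Dilution factor through tube #3 = 75.208 × 6.1905 × 139.27 = 64842
[tube #3] = 1.20 mg/mL / 64842 = 1.851 × 10^-5 mg/mL = 0.0185 mg/L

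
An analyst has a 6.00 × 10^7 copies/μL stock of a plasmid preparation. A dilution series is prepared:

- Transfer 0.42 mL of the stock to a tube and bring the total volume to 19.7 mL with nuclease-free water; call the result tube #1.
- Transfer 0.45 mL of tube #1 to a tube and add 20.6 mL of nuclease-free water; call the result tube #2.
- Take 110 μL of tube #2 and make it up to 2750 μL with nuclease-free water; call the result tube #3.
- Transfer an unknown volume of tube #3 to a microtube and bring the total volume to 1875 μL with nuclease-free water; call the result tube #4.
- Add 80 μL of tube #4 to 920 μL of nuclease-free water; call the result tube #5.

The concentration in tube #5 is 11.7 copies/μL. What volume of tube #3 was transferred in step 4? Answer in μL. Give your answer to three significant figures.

Step 1: 0.42 mL brought to 19.7 mL → factor 19.7/0.42 = 46.905
Step 2: 0.45 mL + 20.6 mL = 21.05 mL total → factor 21.05/0.45 = 46.778
Step 3: 110 μL brought to 2750 μL → factor 2750/110 = 25
Step 4: v brought to 1875 μL → factor = 1875 μL/v
Step 5: 80 μL + 920 μL = 1000 μL total → factor 1000/80 = 12.5
Product of known-step factors = 6.8566 × 10^5
Overall factor = 6.00 × 10^7 copies/μL / (11.7 copies/μL) = 5.1282 × 10^6
Step-4 factor = 5.1282 × 10^6 / 6.8566 × 10^5 = 7.4793
v = 1875 μL / 7.4793 = 251 μL

251 μL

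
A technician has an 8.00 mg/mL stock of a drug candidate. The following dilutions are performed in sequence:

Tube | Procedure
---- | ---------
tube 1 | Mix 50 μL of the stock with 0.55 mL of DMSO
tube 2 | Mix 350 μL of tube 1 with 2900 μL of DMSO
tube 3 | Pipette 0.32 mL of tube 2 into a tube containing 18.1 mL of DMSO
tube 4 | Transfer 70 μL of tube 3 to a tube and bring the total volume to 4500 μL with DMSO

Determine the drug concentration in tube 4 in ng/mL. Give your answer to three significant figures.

19.4 ng/mL

Step 1: 50 μL + 0.55 mL = 600 μL total → factor 600/50 = 12
Step 2: 350 μL + 2900 μL = 3250 μL total → factor 3250/350 = 9.2857
Step 3: 0.32 mL + 18.1 mL = 18.42 mL total → factor 18.42/0.32 = 57.562
Step 4: 70 μL brought to 4500 μL → factor 4500/70 = 64.286
Overall dilution factor = 12 × 9.2857 × 57.562 × 64.286 = 4.1234 × 10^5
Final = 8.00 mg/mL / 4.1234 × 10^5 = 1.940 × 10^-5 mg/mL = 19.4 ng/mL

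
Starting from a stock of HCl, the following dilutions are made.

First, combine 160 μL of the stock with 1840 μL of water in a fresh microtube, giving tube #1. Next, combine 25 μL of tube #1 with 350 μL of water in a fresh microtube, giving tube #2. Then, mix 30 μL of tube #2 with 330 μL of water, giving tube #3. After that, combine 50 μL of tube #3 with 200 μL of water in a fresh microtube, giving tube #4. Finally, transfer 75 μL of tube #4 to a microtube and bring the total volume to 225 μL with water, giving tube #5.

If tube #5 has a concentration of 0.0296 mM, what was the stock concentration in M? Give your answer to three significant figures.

0.999 M

Step 1: 160 μL + 1840 μL = 2000 μL total → factor 2000/160 = 12.5
Step 2: 25 μL + 350 μL = 375 μL total → factor 375/25 = 15
Step 3: 30 μL + 330 μL = 360 μL total → factor 360/30 = 12
Step 4: 50 μL + 200 μL = 250 μL total → factor 250/50 = 5
Step 5: 75 μL brought to 225 μL → factor 225/75 = 3
Overall dilution factor = 12.5 × 15 × 12 × 5 × 3 = 33750
Stock = 0.0296 mM × 33750 = 999.0 mM = 0.999 M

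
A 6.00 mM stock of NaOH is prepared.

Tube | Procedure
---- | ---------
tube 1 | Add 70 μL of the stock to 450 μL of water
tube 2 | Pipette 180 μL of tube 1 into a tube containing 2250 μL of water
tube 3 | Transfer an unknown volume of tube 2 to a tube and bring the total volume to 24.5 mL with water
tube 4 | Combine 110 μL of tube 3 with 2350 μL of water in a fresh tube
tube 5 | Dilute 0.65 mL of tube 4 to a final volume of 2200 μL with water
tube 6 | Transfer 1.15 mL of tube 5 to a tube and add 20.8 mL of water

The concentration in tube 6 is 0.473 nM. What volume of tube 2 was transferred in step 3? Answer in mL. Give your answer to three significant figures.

0.280 mL

Step 1: 70 μL + 450 μL = 520 μL total → factor 520/70 = 7.4286
Step 2: 180 μL + 2250 μL = 2430 μL total → factor 2430/180 = 13.5
Step 3: v brought to 24.5 mL → factor = 24.5 mL/v
Step 4: 110 μL + 2350 μL = 2460 μL total → factor 2460/110 = 22.364
Step 5: 0.65 mL brought to 2200 μL → factor 2.2/0.65 = 3.3846
Step 6: 1.15 mL + 20.8 mL = 21.95 mL total → factor 21.95/1.15 = 19.087
Product of known-step factors = 1.4489 × 10^5
Overall factor = 6.00 mM / (0.473 nM) = 1.2685 × 10^7
Step-3 factor = 1.2685 × 10^7 / 1.4489 × 10^5 = 87.551
v = 24.5 mL / 87.551 = 0.280 mL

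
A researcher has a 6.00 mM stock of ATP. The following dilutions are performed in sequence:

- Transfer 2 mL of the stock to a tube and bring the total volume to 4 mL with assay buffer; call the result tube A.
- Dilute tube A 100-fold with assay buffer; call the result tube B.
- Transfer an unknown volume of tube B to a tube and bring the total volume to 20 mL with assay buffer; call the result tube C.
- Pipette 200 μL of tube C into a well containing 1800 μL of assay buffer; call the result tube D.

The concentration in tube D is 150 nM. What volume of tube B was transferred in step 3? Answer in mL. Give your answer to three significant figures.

1.00 mL

Step 1: 2 mL brought to 4 mL → factor 4/2 = 2
Step 2: 100-fold → factor 100
Step 3: v brought to 20 mL → factor = 20 mL/v
Step 4: 200 μL + 1800 μL = 2000 μL total → factor 2000/200 = 10
Product of known-step factors = 2000
Overall factor = 6.00 mM / (150 nM) = 40000
Step-3 factor = 40000 / 2000 = 20
v = 20 mL / 20 = 1.00 mL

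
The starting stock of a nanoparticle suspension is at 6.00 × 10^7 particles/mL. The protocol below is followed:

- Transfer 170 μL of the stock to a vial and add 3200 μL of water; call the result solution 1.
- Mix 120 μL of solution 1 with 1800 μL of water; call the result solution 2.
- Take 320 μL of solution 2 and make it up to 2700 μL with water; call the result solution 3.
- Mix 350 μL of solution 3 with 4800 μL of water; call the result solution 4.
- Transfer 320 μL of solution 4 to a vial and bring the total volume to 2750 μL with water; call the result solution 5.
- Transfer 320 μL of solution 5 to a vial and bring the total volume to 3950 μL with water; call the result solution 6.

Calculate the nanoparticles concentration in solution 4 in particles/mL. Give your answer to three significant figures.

1.52 × 10^3 particles/mL

Step 1: 170 μL + 3200 μL = 3370 μL total → factor 3370/170 = 19.824
Step 2: 120 μL + 1800 μL = 1920 μL total → factor 1920/120 = 16
Step 3: 320 μL brought to 2700 μL → factor 2700/320 = 8.4375
Step 4: 350 μL + 4800 μL = 5150 μL total → factor 5150/350 = 14.714
Dilution factor through solution 4 = 19.824 × 16 × 8.4375 × 14.714 = 39378
[solution 4] = 6.00 × 10^7 particles/mL / 39378 = 1.52 × 10^3 particles/mL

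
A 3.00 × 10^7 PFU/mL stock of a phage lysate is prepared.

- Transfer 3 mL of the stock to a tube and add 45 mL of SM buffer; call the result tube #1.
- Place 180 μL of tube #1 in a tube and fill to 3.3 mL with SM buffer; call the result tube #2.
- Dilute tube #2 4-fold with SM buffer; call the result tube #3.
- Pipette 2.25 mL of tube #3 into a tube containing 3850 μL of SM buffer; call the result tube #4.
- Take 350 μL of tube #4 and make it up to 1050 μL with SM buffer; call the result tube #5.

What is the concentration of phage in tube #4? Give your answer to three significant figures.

9.43 × 10^3 PFU/mL

Step 1: 3 mL + 45 mL = 48 mL total → factor 48/3 = 16
Step 2: 180 μL brought to 3.3 mL → factor 3300/180 = 18.333
Step 3: 4-fold → factor 4
Step 4: 2.25 mL + 3850 μL = 6.1 mL total → factor 6.1/2.25 = 2.7111
Dilution factor through tube #4 = 16 × 18.333 × 4 × 2.7111 = 3181
[tube #4] = 3.00 × 10^7 PFU/mL / 3181 = 9.43 × 10^3 PFU/mL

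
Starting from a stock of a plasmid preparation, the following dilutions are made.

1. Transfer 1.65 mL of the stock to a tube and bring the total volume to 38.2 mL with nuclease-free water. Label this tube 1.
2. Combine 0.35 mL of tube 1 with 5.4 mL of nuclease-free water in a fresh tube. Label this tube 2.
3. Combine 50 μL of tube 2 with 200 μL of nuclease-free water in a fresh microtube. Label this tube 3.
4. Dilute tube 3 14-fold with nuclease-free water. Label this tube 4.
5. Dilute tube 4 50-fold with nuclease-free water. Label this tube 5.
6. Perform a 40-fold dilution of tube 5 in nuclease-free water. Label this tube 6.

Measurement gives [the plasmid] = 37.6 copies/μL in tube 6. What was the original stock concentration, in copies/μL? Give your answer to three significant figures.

Step 1: 1.65 mL brought to 38.2 mL → factor 38.2/1.65 = 23.152
Step 2: 0.35 mL + 5.4 mL = 5.75 mL total → factor 5.75/0.35 = 16.429
Step 3: 50 μL + 200 μL = 250 μL total → factor 250/50 = 5
Step 4: 14-fold → factor 14
Step 5: 50-fold → factor 50
Step 6: 40-fold → factor 40
Overall dilution factor = 23.152 × 16.429 × 5 × 14 × 50 × 40 = 5.3248 × 10^7
Stock = 37.6 copies/μL × 5.3248 × 10^7 = 2.00 × 10^9 copies/μL

2.00 × 10^9 copies/μL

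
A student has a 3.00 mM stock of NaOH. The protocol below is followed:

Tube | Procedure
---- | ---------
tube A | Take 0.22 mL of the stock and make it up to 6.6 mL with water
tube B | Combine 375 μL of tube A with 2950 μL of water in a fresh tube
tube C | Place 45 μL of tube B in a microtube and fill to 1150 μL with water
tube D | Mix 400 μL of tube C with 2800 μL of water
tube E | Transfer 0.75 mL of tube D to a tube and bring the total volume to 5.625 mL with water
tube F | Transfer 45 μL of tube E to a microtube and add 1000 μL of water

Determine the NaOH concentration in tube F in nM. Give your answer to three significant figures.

Step 1: 0.22 mL brought to 6.6 mL → factor 6.6/0.22 = 30
Step 2: 375 μL + 2950 μL = 3325 μL total → factor 3325/375 = 8.8667
Step 3: 45 μL brought to 1150 μL → factor 1150/45 = 25.556
Step 4: 400 μL + 2800 μL = 3200 μL total → factor 3200/400 = 8
Step 5: 0.75 mL brought to 5.625 mL → factor 5.625/0.75 = 7.5
Step 6: 45 μL + 1000 μL = 1045 μL total → factor 1045/45 = 23.222
Overall dilution factor = 30 × 8.8667 × 25.556 × 8 × 7.5 × 23.222 = 9.4716 × 10^6
Final = 3.00 mM / 9.4716 × 10^6 = 3.167 × 10^-7 mM = 0.317 nM

0.317 nM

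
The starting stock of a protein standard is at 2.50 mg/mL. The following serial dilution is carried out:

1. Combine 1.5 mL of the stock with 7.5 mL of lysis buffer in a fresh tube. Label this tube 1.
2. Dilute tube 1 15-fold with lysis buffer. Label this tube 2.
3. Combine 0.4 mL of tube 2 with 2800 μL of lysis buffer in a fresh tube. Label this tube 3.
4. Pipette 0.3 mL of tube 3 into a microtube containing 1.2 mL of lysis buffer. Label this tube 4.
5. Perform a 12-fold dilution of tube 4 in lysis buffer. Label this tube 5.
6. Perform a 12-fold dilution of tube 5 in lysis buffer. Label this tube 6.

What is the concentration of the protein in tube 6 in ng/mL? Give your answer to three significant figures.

Step 1: 1.5 mL + 7.5 mL = 9 mL total → factor 9/1.5 = 6
Step 2: 15-fold → factor 15
Step 3: 0.4 mL + 2800 μL = 3.2 mL total → factor 3.2/0.4 = 8
Step 4: 0.3 mL + 1.2 mL = 1.5 mL total → factor 1.5/0.3 = 5
Step 5: 12-fold → factor 12
Step 6: 12-fold → factor 12
Overall dilution factor = 6 × 15 × 8 × 5 × 12 × 12 = 5.184 × 10^5
Final = 2.50 mg/mL / 5.184 × 10^5 = 4.823 × 10^-6 mg/mL = 4.82 ng/mL

4.82 ng/mL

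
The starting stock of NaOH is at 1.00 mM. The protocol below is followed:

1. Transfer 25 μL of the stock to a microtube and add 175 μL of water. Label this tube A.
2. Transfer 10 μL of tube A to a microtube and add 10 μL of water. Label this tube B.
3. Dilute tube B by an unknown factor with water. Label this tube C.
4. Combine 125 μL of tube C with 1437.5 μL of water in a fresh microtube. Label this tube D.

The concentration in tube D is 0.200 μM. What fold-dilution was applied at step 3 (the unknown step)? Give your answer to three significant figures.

25.0-fold

Step 1: 25 μL + 175 μL = 200 μL total → factor 200/25 = 8
Step 2: 10 μL + 10 μL = 20 μL total → factor 20/10 = 2
Step 3: unknown factor x
Step 4: 125 μL + 1437.5 μL = 1562.5 μL total → factor 1562.5/125 = 12.5
Product of known-step factors = 200
Overall factor = 1.00 mM / (0.200 μM) = 5000
x = 5000 / 200 = 25.0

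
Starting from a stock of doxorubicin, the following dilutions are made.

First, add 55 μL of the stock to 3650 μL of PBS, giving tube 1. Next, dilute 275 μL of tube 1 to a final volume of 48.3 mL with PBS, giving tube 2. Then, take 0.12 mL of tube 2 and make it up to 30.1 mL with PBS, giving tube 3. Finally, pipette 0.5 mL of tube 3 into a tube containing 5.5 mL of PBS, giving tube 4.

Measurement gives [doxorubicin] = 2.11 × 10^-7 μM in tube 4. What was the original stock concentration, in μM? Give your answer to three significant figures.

Step 1: 55 μL + 3650 μL = 3705 μL total → factor 3705/55 = 67.364
Step 2: 275 μL brought to 48.3 mL → factor 48300/275 = 175.64
Step 3: 0.12 mL brought to 30.1 mL → factor 30.1/0.12 = 250.83
Step 4: 0.5 mL + 5.5 mL = 6 mL total → factor 6/0.5 = 12
Overall dilution factor = 67.364 × 175.64 × 250.83 × 12 = 3.5613 × 10^7
Stock = 2.11 × 10^-7 μM × 3.5613 × 10^7 = 7.51 μM

7.51 μM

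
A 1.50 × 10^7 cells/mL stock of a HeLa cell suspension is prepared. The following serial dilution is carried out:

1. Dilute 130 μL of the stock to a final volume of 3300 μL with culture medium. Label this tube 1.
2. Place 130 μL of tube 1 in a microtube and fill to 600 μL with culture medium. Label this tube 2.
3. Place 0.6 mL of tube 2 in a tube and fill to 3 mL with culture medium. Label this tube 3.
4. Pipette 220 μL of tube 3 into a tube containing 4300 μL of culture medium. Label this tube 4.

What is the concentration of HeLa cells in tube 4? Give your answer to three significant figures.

Step 1: 130 μL brought to 3300 μL → factor 3300/130 = 25.385
Step 2: 130 μL brought to 600 μL → factor 600/130 = 4.6154
Step 3: 0.6 mL brought to 3 mL → factor 3/0.6 = 5
Step 4: 220 μL + 4300 μL = 4520 μL total → factor 4520/220 = 20.545
Overall dilution factor = 25.385 × 4.6154 × 5 × 20.545 = 12036
Final = 1.50 × 10^7 cells/mL / 12036 = 1.25 × 10^3 cells/mL

1.25 × 10^3 cells/mL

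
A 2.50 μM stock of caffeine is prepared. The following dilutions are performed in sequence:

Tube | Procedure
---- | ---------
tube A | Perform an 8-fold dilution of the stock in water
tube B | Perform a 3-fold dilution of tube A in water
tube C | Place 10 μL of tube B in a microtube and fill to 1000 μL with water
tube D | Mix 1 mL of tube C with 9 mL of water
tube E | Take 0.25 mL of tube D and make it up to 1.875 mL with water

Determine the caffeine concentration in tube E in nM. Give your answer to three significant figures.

0.0139 nM

Step 1: 8-fold → factor 8
Step 2: 3-fold → factor 3
Step 3: 10 μL brought to 1000 μL → factor 1000/10 = 100
Step 4: 1 mL + 9 mL = 10 mL total → factor 10/1 = 10
Step 5: 0.25 mL brought to 1.875 mL → factor 1.875/0.25 = 7.5
Overall dilution factor = 8 × 3 × 100 × 10 × 7.5 = 1.8 × 10^5
Final = 2.50 μM / 1.8 × 10^5 = 1.389 × 10^-5 μM = 0.0139 nM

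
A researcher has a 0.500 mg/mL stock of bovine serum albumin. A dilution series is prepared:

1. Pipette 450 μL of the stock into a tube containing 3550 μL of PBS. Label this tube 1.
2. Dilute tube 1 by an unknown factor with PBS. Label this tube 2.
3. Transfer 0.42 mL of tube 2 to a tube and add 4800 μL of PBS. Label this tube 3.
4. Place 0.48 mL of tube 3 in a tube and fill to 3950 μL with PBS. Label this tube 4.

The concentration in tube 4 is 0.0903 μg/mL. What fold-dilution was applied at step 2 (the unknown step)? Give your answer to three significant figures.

Step 1: 450 μL + 3550 μL = 4000 μL total → factor 4000/450 = 8.8889
Step 2: unknown factor x
Step 3: 0.42 mL + 4800 μL = 5.22 mL total → factor 5.22/0.42 = 12.429
Step 4: 0.48 mL brought to 3950 μL → factor 3.95/0.48 = 8.2292
Product of known-step factors = 909.13
Overall factor = 0.500 mg/mL / (0.0903 μg/mL) = 5537.1
x = 5537.1 / 909.13 = 6.09

6.09-fold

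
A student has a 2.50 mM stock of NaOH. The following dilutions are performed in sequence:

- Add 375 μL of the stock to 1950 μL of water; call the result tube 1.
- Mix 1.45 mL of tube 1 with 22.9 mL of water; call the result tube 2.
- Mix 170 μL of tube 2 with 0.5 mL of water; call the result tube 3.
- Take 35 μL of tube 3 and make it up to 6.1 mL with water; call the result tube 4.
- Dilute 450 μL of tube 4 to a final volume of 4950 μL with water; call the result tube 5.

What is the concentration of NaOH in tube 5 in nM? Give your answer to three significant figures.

Step 1: 375 μL + 1950 μL = 2325 μL total → factor 2325/375 = 6.2
Step 2: 1.45 mL + 22.9 mL = 24.35 mL total → factor 24.35/1.45 = 16.793
Step 3: 170 μL + 0.5 mL = 670 μL total → factor 670/170 = 3.9412
Step 4: 35 μL brought to 6.1 mL → factor 6100/35 = 174.29
Step 5: 450 μL brought to 4950 μL → factor 4950/450 = 11
Overall dilution factor = 6.2 × 16.793 × 3.9412 × 174.29 × 11 = 7.8669 × 10^5
Final = 2.50 mM / 7.8669 × 10^5 = 3.178 × 10^-6 mM = 3.18 nM

3.18 nM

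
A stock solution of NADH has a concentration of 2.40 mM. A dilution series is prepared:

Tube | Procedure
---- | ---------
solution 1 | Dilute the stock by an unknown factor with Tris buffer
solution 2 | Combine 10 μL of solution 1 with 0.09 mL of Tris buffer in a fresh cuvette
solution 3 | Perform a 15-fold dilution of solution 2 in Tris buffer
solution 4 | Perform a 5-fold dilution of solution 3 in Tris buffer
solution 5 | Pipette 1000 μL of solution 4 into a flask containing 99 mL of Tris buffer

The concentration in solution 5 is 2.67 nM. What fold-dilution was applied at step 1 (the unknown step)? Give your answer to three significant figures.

Step 1: unknown factor x
Step 2: 10 μL + 0.09 mL = 100 μL total → factor 100/10 = 10
Step 3: 15-fold → factor 15
Step 4: 5-fold → factor 5
Step 5: 1000 μL + 99 mL = 1 × 10^5 μL total → factor 1 × 10^5/1000 = 100
Product of known-step factors = 75000
Overall factor = 2.40 mM / (2.67 nM) = 8.9888 × 10^5
x = 8.9888 × 10^5 / 75000 = 12.0

12.0-fold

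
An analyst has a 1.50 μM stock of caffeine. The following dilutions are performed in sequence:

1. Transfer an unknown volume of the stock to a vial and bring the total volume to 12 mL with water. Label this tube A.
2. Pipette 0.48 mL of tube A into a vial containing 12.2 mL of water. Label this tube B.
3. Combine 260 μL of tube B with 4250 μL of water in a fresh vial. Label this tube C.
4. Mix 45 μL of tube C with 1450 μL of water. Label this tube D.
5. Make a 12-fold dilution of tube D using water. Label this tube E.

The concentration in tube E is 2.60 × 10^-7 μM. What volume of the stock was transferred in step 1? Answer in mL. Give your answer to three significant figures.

0.380 mL

Step 1: v brought to 12 mL → factor = 12 mL/v
Step 2: 0.48 mL + 12.2 mL = 12.68 mL total → factor 12.68/0.48 = 26.417
Step 3: 260 μL + 4250 μL = 4510 μL total → factor 4510/260 = 17.346
Step 4: 45 μL + 1450 μL = 1495 μL total → factor 1495/45 = 33.222
Step 5: 12-fold → factor 12
Product of known-step factors = 1.8268 × 10^5
Overall factor = 1.50 μM / (2.60 × 10^-7 μM) = 5.7692 × 10^6
Step-1 factor = 5.7692 × 10^6 / 1.8268 × 10^5 = 31.581
v = 12 mL / 31.581 = 0.380 mL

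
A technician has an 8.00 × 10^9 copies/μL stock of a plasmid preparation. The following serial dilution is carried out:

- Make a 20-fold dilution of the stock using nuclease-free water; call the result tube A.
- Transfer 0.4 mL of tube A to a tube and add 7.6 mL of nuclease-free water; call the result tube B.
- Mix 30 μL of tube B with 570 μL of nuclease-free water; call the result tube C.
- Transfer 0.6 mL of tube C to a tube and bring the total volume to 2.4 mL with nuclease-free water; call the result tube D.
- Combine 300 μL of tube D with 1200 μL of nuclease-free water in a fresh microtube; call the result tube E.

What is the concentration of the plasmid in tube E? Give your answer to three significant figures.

5.00 × 10^4 copies/μL

Step 1: 20-fold → factor 20
Step 2: 0.4 mL + 7.6 mL = 8 mL total → factor 8/0.4 = 20
Step 3: 30 μL + 570 μL = 600 μL total → factor 600/30 = 20
Step 4: 0.6 mL brought to 2.4 mL → factor 2.4/0.6 = 4
Step 5: 300 μL + 1200 μL = 1500 μL total → factor 1500/300 = 5
Overall dilution factor = 20 × 20 × 20 × 4 × 5 = 1.6 × 10^5
Final = 8.00 × 10^9 copies/μL / 1.6 × 10^5 = 5.00 × 10^4 copies/μL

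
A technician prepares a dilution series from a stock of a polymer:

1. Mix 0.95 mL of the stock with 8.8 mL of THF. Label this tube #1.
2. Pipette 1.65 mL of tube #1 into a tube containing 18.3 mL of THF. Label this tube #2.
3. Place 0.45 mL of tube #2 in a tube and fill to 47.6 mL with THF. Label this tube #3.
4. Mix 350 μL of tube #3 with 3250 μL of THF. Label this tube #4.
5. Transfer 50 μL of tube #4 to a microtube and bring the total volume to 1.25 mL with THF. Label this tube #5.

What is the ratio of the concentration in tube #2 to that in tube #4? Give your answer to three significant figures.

1.09 × 10^3

Step 1: 0.95 mL + 8.8 mL = 9.75 mL total → factor 9.75/0.95 = 10.263
Step 2: 1.65 mL + 18.3 mL = 19.95 mL total → factor 19.95/1.65 = 12.091
Step 3: 0.45 mL brought to 47.6 mL → factor 47.6/0.45 = 105.78
Step 4: 350 μL + 3250 μL = 3600 μL total → factor 3600/350 = 10.286
Dilution factor to tube #2 = 124.09; to tube #4 = 1.3501 × 10^5
[tube #2]/[tube #4] = (factor to tube #4)/(factor to tube #2) = 1.3501 × 10^5/124.09 = 1.09 × 10^3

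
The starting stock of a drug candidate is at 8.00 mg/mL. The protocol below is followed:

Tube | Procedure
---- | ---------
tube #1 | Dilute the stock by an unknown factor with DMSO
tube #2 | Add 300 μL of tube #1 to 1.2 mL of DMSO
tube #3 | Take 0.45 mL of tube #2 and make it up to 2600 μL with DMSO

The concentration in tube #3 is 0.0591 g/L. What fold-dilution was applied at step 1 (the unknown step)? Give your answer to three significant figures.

4.69-fold

Step 1: unknown factor x
Step 2: 300 μL + 1.2 mL = 1500 μL total → factor 1500/300 = 5
Step 3: 0.45 mL brought to 2600 μL → factor 2.6/0.45 = 5.7778
Product of known-step factors = 28.889
Overall factor = 8.00 mg/mL / (0.0591 g/L) = 135.36
x = 135.36 / 28.889 = 4.69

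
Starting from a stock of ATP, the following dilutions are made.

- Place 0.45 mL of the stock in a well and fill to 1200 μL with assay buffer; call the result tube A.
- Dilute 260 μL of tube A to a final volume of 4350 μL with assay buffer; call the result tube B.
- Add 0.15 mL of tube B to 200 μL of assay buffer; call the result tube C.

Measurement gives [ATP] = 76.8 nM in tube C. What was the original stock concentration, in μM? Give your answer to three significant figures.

Step 1: 0.45 mL brought to 1200 μL → factor 1.2/0.45 = 2.6667
Step 2: 260 μL brought to 4350 μL → factor 4350/260 = 16.731
Step 3: 0.15 mL + 200 μL = 0.35 mL total → factor 0.35/0.15 = 2.3333
Overall dilution factor = 2.6667 × 16.731 × 2.3333 = 104.1
Stock = 76.8 nM × 104.1 = 7995 nM = 8.00 μM

8.00 μM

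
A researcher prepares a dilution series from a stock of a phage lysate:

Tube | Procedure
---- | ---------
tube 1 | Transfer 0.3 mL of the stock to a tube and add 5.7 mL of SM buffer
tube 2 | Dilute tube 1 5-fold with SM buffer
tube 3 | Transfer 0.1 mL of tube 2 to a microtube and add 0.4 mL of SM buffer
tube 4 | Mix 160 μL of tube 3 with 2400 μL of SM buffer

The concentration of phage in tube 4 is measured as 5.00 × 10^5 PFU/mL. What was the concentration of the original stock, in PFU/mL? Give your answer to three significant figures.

4.00 × 10^9 PFU/mL

Step 1: 0.3 mL + 5.7 mL = 6 mL total → factor 6/0.3 = 20
Step 2: 5-fold → factor 5
Step 3: 0.1 mL + 0.4 mL = 0.5 mL total → factor 0.5/0.1 = 5
Step 4: 160 μL + 2400 μL = 2560 μL total → factor 2560/160 = 16
Overall dilution factor = 20 × 5 × 5 × 16 = 8000
Stock = 5.00 × 10^5 PFU/mL × 8000 = 4.00 × 10^9 PFU/mL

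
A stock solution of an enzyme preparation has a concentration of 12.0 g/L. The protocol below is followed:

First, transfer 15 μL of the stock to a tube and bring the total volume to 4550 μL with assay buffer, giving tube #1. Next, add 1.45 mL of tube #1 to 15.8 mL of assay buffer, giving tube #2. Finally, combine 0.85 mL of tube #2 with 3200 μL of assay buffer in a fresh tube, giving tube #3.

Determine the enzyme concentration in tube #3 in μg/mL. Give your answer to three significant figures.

Step 1: 15 μL brought to 4550 μL → factor 4550/15 = 303.33
Step 2: 1.45 mL + 15.8 mL = 17.25 mL total → factor 17.25/1.45 = 11.897
Step 3: 0.85 mL + 3200 μL = 4.05 mL total → factor 4.05/0.85 = 4.7647
Overall dilution factor = 303.33 × 11.897 × 4.7647 = 17194
Final = 12.0 g/L / 17194 = 0.0006979 g/L = 0.698 μg/mL

0.698 μg/mL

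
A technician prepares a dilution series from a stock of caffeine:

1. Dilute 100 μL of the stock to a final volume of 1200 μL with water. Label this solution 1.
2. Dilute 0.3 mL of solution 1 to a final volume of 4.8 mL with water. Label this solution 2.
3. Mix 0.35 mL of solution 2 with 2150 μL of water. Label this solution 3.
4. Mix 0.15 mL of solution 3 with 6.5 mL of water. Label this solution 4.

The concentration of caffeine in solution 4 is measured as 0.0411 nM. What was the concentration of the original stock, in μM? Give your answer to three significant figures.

2.50 μM

Step 1: 100 μL brought to 1200 μL → factor 1200/100 = 12
Step 2: 0.3 mL brought to 4.8 mL → factor 4.8/0.3 = 16
Step 3: 0.35 mL + 2150 μL = 2.5 mL total → factor 2.5/0.35 = 7.1429
Step 4: 0.15 mL + 6.5 mL = 6.65 mL total → factor 6.65/0.15 = 44.333
Overall dilution factor = 12 × 16 × 7.1429 × 44.333 = 60800
Stock = 0.0411 nM × 60800 = 2499 nM = 2.50 μM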